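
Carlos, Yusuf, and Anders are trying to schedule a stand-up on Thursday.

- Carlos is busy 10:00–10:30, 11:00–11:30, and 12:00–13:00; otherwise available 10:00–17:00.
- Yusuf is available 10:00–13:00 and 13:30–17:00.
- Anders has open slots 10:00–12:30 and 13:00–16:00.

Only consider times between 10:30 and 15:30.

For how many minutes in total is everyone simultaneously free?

180 minutes

Carlos free within 10:00–17:00: 10:30–11:00, 11:30–12:00, 13:00–17:00.
Carlos ∩ Yusuf: 10:30–11:00, 11:30–12:00, 13:30–17:00.
Carlos ∩ Yusuf ∩ Anders: 10:30–11:00, 11:30–12:00, 13:30–16:00.
Restricted to 10:30–15:30: 10:30–11:00, 11:30–12:00, 13:30–15:30.
Total common minutes: 30 + 30 + 120 = 180.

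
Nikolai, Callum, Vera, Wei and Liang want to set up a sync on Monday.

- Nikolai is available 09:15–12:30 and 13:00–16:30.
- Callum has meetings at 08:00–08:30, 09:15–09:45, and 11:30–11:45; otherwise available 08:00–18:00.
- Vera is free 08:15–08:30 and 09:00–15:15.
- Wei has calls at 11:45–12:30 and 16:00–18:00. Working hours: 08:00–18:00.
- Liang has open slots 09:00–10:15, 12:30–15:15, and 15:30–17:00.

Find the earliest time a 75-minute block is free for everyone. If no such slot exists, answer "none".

13:00

Callum free within 08:00–18:00: 08:30–09:15, 09:45–11:30, 11:45–18:00.
Wei free within 08:00–18:00: 08:00–11:45, 12:30–16:00.
Nikolai ∩ Callum: 09:45–11:30, 11:45–12:30, 13:00–16:30.
Nikolai ∩ Callum ∩ Vera: 09:45–11:30, 11:45–12:30, 13:00–15:15.
Nikolai ∩ Callum ∩ Vera ∩ Wei: 09:45–11:30, 13:00–15:15.
Nikolai ∩ Callum ∩ Vera ∩ Wei ∩ Liang: 09:45–10:15, 13:00–15:15.
Windows ≥ 75 min: 13:00–15:15.
Earliest such window starts at 13:00.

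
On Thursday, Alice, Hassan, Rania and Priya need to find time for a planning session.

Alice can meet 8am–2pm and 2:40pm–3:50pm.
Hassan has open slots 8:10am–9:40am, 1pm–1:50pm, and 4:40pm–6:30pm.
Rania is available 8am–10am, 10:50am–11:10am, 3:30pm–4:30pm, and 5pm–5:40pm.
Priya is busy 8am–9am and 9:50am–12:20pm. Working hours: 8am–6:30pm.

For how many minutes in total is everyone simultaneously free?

Priya free within 08:00–18:30: 09:00–09:50, 12:20–18:30.
Alice ∩ Hassan: 08:10–09:40, 13:00–13:50.
Alice ∩ Hassan ∩ Rania: 08:10–09:40.
Alice ∩ Hassan ∩ Rania ∩ Priya: 09:00–09:40.
Total common minutes: 40.

40 minutes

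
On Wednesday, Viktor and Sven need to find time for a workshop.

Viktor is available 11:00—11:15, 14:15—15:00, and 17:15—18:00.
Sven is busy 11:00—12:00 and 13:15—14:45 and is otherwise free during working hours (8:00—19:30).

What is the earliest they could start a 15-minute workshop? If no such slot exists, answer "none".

14:45

Sven free within 08:00–19:30: 08:00–11:00, 12:00–13:15, 14:45–19:30.
Viktor ∩ Sven: 14:45–15:00, 17:15–18:00.
Windows ≥ 15 min: 14:45–15:00, 17:15–18:00.
Earliest such window starts at 14:45.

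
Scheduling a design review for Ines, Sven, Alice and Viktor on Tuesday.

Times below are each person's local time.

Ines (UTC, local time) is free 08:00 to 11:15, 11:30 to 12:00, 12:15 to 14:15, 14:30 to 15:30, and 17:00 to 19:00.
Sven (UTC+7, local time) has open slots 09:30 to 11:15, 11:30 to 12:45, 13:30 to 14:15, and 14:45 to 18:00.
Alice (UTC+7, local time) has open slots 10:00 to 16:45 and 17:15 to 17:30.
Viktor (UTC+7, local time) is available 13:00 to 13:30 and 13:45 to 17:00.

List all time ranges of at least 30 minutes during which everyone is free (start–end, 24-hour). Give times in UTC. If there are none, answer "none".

08:00–09:45

Ines → UTC: 08:00–11:15, 11:30–12:00, 12:15–14:15, 14:30–15:30, 17:00–19:00.
Sven → UTC: 02:30–04:15, 04:30–05:45, 06:30–07:15, 07:45–11:00.
Alice → UTC: 03:00–09:45, 10:15–10:30.
Viktor → UTC: 06:00–06:30, 06:45–10:00.
Ines ∩ Sven: 08:00–11:00.
Ines ∩ Sven ∩ Alice: 08:00–09:45, 10:15–10:30.
Ines ∩ Sven ∩ Alice ∩ Viktor: 08:00–09:45.
Windows ≥ 30 min: 08:00–09:45.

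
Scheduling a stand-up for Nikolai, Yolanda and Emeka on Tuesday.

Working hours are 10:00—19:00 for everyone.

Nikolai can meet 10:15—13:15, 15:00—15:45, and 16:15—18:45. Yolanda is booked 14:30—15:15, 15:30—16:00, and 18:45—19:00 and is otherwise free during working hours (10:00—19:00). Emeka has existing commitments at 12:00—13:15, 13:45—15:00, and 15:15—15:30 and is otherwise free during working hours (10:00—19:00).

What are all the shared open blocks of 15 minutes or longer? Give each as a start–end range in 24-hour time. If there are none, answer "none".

Yolanda free within 10:00–19:00: 10:00–14:30, 15:15–15:30, 16:00–18:45.
Emeka free within 10:00–19:00: 10:00–12:00, 13:15–13:45, 15:00–15:15, 15:30–19:00.
Nikolai ∩ Yolanda: 10:15–13:15, 15:15–15:30, 16:15–18:45.
Nikolai ∩ Yolanda ∩ Emeka: 10:15–12:00, 16:15–18:45.
Windows ≥ 15 min: 10:15–12:00, 16:15–18:45.

10:15–12:00, 16:15–18:45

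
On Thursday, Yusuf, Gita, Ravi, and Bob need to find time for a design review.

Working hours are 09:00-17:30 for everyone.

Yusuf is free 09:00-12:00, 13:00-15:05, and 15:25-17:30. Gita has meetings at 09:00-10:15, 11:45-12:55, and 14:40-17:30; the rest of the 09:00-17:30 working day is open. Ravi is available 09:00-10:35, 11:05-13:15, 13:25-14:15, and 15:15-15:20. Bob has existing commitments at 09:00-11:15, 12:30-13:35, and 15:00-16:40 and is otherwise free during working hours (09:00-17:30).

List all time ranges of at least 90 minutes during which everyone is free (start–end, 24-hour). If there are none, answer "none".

none

Gita free within 09:00–17:30: 10:15–11:45, 12:55–14:40.
Bob free within 09:00–17:30: 11:15–12:30, 13:35–15:00, 16:40–17:30.
Yusuf ∩ Gita: 10:15–11:45, 13:00–14:40.
Yusuf ∩ Gita ∩ Ravi: 10:15–10:35, 11:05–11:45, 13:00–13:15, 13:25–14:15.
Yusuf ∩ Gita ∩ Ravi ∩ Bob: 11:15–11:45, 13:35–14:15.
Windows ≥ 90 min: (none).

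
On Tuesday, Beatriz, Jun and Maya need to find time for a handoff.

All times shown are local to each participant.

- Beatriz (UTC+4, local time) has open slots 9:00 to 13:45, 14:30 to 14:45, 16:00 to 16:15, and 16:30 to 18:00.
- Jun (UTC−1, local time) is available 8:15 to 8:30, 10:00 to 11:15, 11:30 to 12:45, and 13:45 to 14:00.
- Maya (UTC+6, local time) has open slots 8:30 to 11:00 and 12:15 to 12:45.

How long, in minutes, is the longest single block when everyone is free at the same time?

Beatriz → UTC: 05:00–09:45, 10:30–10:45, 12:00–12:15, 12:30–14:00.
Jun → UTC: 09:15–09:30, 11:00–12:15, 12:30–13:45, 14:45–15:00.
Maya → UTC: 02:30–05:00, 06:15–06:45.
Beatriz ∩ Jun: 09:15–09:30, 12:00–12:15, 12:30–13:45.
Beatriz ∩ Jun ∩ Maya: (none).
No common window.

0 minutes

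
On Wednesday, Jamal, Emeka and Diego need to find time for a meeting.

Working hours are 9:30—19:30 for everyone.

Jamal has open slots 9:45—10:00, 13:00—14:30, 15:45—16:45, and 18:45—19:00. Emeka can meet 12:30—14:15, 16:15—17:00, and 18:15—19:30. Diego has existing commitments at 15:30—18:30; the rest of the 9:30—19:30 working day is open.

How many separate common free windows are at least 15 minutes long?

2

Diego free within 09:30–19:30: 09:30–15:30, 18:30–19:30.
Jamal ∩ Emeka: 13:00–14:15, 16:15–16:45, 18:45–19:00.
Jamal ∩ Emeka ∩ Diego: 13:00–14:15, 18:45–19:00.
Windows ≥ 15 min: 13:00–14:15, 18:45–19:00.
That's 2 windows.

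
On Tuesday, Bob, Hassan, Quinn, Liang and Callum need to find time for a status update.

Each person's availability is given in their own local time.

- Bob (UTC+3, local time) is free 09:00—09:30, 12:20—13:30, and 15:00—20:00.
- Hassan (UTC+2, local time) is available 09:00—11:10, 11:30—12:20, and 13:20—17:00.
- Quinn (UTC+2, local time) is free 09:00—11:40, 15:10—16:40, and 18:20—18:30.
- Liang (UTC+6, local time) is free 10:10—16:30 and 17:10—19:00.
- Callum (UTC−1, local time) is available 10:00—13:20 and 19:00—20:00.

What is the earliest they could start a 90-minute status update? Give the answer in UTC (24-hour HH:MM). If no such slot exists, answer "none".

none

Bob → UTC: 06:00–06:30, 09:20–10:30, 12:00–17:00.
Hassan → UTC: 07:00–09:10, 09:30–10:20, 11:20–15:00.
Quinn → UTC: 07:00–09:40, 13:10–14:40, 16:20–16:30.
Liang → UTC: 04:10–10:30, 11:10–13:00.
Callum → UTC: 11:00–14:20, 20:00–21:00.
Bob ∩ Hassan: 09:30–10:20, 12:00–15:00.
Bob ∩ Hassan ∩ Quinn: 09:30–09:40, 13:10–14:40.
Bob ∩ Hassan ∩ Quinn ∩ Liang: 09:30–09:40.
Bob ∩ Hassan ∩ Quinn ∩ Liang ∩ Callum: (none).
Windows ≥ 90 min: (none).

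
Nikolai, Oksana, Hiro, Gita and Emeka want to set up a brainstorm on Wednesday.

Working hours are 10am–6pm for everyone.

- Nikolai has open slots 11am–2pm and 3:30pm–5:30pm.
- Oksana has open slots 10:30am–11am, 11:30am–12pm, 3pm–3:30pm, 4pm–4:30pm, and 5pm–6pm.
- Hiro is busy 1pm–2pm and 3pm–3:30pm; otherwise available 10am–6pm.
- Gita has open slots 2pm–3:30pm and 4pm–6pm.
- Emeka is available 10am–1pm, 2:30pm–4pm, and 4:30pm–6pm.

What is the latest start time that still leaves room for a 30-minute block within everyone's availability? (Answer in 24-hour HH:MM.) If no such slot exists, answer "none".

17:00

Hiro free within 10:00–18:00: 10:00–13:00, 14:00–15:00, 15:30–18:00.
Nikolai ∩ Oksana: 11:30–12:00, 16:00–16:30, 17:00–17:30.
Nikolai ∩ Oksana ∩ Hiro: 11:30–12:00, 16:00–16:30, 17:00–17:30.
Nikolai ∩ Oksana ∩ Hiro ∩ Gita: 16:00–16:30, 17:00–17:30.
Nikolai ∩ Oksana ∩ Hiro ∩ Gita ∩ Emeka: 17:00–17:30.
Windows ≥ 30 min: 17:00–17:30.
Latest start in the last window 17:00–17:30 is 17:30 − 30 min = 17:00.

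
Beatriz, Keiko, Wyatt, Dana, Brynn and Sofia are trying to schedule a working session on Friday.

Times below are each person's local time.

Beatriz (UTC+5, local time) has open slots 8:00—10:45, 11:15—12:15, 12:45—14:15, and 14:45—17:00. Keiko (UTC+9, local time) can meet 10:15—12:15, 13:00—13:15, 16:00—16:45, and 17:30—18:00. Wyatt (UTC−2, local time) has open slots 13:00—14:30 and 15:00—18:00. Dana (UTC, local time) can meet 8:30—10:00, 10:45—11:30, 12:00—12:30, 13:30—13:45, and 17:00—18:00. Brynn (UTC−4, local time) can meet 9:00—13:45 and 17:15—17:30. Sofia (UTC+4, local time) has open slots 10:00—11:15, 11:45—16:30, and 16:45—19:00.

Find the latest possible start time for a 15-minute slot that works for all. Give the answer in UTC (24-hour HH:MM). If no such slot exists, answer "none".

Beatriz → UTC: 03:00–05:45, 06:15–07:15, 07:45–09:15, 09:45–12:00.
Keiko → UTC: 01:15–03:15, 04:00–04:15, 07:00–07:45, 08:30–09:00.
Wyatt → UTC: 15:00–16:30, 17:00–20:00.
Dana → UTC: 08:30–10:00, 10:45–11:30, 12:00–12:30, 13:30–13:45, 17:00–18:00.
Brynn → UTC: 13:00–17:45, 21:15–21:30.
Sofia → UTC: 06:00–07:15, 07:45–12:30, 12:45–15:00.
Beatriz ∩ Keiko: 03:00–03:15, 04:00–04:15, 07:00–07:15, 08:30–09:00.
Beatriz ∩ Keiko ∩ Wyatt: (none).
Beatriz ∩ Keiko ∩ Wyatt ∩ Dana: (none).
Beatriz ∩ Keiko ∩ Wyatt ∩ Dana ∩ Brynn: (none).
Beatriz ∩ Keiko ∩ Wyatt ∩ Dana ∩ Brynn ∩ Sofia: (none).
Windows ≥ 15 min: (none).

none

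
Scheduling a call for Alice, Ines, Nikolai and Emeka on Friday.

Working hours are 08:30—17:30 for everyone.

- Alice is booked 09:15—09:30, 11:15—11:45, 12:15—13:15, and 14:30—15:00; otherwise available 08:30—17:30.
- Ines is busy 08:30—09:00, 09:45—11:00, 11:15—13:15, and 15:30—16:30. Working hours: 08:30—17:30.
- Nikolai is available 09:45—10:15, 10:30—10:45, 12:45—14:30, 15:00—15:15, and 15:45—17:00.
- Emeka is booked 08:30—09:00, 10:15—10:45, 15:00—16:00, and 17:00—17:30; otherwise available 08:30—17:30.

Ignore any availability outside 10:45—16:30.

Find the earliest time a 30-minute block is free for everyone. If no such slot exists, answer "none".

Alice free within 08:30–17:30: 08:30–09:15, 09:30–11:15, 11:45–12:15, 13:15–14:30, 15:00–17:30.
Ines free within 08:30–17:30: 09:00–09:45, 11:00–11:15, 13:15–15:30, 16:30–17:30.
Emeka free within 08:30–17:30: 09:00–10:15, 10:45–15:00, 16:00–17:00.
Alice ∩ Ines: 09:00–09:15, 09:30–09:45, 11:00–11:15, 13:15–14:30, 15:00–15:30, 16:30–17:30.
Alice ∩ Ines ∩ Nikolai: 13:15–14:30, 15:00–15:15, 16:30–17:00.
Alice ∩ Ines ∩ Nikolai ∩ Emeka: 13:15–14:30, 16:30–17:00.
Restricted to 10:45–16:30: 13:15–14:30.
Windows ≥ 30 min: 13:15–14:30.
Earliest such window starts at 13:15.

13:15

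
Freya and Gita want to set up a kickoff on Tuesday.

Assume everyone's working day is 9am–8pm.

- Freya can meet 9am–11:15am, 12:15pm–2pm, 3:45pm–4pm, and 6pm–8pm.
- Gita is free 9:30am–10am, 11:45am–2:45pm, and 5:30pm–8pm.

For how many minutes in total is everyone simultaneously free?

Freya ∩ Gita: 09:30–10:00, 12:15–14:00, 18:00–20:00.
Total common minutes: 30 + 105 + 120 = 255.

255 minutes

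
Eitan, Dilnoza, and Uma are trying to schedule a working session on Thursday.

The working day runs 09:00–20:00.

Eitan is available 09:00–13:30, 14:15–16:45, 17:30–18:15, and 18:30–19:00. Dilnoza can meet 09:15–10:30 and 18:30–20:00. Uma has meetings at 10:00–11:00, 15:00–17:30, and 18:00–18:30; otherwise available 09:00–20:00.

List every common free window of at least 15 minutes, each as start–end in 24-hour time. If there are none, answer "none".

09:15–10:00, 18:30–19:00

Uma free within 09:00–20:00: 09:00–10:00, 11:00–15:00, 17:30–18:00, 18:30–20:00.
Eitan ∩ Dilnoza: 09:15–10:30, 18:30–19:00.
Eitan ∩ Dilnoza ∩ Uma: 09:15–10:00, 18:30–19:00.
Windows ≥ 15 min: 09:15–10:00, 18:30–19:00.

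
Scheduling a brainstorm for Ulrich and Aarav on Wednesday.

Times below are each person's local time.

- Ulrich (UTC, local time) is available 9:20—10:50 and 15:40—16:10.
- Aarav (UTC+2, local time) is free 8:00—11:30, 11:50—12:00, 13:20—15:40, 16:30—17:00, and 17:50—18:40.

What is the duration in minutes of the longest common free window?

Ulrich → UTC: 09:20–10:50, 15:40–16:10.
Aarav → UTC: 06:00–09:30, 09:50–10:00, 11:20–13:40, 14:30–15:00, 15:50–16:40.
Ulrich ∩ Aarav: 09:20–09:30, 09:50–10:00, 15:50–16:10.
Common window lengths: 10, 10, 20 min; longest is 20.

20 minutes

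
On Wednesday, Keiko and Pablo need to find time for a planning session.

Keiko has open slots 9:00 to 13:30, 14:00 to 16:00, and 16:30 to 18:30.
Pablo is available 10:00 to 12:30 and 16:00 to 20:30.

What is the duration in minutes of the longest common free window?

150 minutes

Keiko ∩ Pablo: 10:00–12:30, 16:30–18:30.
Common window lengths: 150, 120 min; longest is 150.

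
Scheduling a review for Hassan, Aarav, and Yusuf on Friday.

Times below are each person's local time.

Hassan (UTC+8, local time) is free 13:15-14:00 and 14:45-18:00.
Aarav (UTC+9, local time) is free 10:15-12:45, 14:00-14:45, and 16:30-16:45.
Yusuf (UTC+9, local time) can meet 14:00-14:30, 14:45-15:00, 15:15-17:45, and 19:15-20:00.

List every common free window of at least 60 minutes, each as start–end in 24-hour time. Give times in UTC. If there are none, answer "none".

none

Hassan → UTC: 05:15–06:00, 06:45–10:00.
Aarav → UTC: 01:15–03:45, 05:00–05:45, 07:30–07:45.
Yusuf → UTC: 05:00–05:30, 05:45–06:00, 06:15–08:45, 10:15–11:00.
Hassan ∩ Aarav: 05:15–05:45, 07:30–07:45.
Hassan ∩ Aarav ∩ Yusuf: 05:15–05:30, 07:30–07:45.
Windows ≥ 60 min: (none).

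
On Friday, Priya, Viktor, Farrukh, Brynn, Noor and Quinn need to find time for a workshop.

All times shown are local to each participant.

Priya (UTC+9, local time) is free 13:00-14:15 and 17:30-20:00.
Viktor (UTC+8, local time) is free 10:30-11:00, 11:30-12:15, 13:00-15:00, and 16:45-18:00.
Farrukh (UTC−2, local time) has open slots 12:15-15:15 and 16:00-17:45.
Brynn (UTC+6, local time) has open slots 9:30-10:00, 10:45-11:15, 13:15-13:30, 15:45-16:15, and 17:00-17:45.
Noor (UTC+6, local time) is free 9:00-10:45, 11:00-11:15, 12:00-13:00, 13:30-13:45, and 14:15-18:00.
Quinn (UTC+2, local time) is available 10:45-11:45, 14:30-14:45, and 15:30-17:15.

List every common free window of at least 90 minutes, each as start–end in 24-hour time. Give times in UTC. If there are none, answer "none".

none

Priya → UTC: 04:00–05:15, 08:30–11:00.
Viktor → UTC: 02:30–03:00, 03:30–04:15, 05:00–07:00, 08:45–10:00.
Farrukh → UTC: 14:15–17:15, 18:00–19:45.
Brynn → UTC: 03:30–04:00, 04:45–05:15, 07:15–07:30, 09:45–10:15, 11:00–11:45.
Noor → UTC: 03:00–04:45, 05:00–05:15, 06:00–07:00, 07:30–07:45, 08:15–12:00.
Quinn → UTC: 08:45–09:45, 12:30–12:45, 13:30–15:15.
Priya ∩ Viktor: 04:00–04:15, 05:00–05:15, 08:45–10:00.
Priya ∩ Viktor ∩ Farrukh: (none).
Priya ∩ Viktor ∩ Farrukh ∩ Brynn: (none).
Priya ∩ Viktor ∩ Farrukh ∩ Brynn ∩ Noor: (none).
Priya ∩ Viktor ∩ Farrukh ∩ Brynn ∩ Noor ∩ Quinn: (none).
Windows ≥ 90 min: (none).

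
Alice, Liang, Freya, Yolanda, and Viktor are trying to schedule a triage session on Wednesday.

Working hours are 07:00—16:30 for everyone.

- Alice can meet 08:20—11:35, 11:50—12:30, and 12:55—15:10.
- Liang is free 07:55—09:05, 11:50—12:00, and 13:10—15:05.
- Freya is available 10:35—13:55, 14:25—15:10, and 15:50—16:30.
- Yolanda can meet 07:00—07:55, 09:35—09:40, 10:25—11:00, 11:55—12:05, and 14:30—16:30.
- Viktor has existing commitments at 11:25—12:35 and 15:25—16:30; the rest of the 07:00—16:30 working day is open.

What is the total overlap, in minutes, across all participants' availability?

35 minutes

Viktor free within 07:00–16:30: 07:00–11:25, 12:35–15:25.
Alice ∩ Liang: 08:20–09:05, 11:50–12:00, 13:10–15:05.
Alice ∩ Liang ∩ Freya: 11:50–12:00, 13:10–13:55, 14:25–15:05.
Alice ∩ Liang ∩ Freya ∩ Yolanda: 11:55–12:00, 14:30–15:05.
Alice ∩ Liang ∩ Freya ∩ Yolanda ∩ Viktor: 14:30–15:05.
Total common minutes: 35.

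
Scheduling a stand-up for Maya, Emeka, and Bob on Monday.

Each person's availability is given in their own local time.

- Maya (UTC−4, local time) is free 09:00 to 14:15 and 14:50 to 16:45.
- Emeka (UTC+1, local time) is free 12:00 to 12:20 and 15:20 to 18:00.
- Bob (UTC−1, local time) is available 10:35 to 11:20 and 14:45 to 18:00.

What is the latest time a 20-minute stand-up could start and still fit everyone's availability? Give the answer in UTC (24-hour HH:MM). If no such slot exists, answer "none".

Maya → UTC: 13:00–18:15, 18:50–20:45.
Emeka → UTC: 11:00–11:20, 14:20–17:00.
Bob → UTC: 11:35–12:20, 15:45–19:00.
Maya ∩ Emeka: 14:20–17:00.
Maya ∩ Emeka ∩ Bob: 15:45–17:00.
Windows ≥ 20 min: 15:45–17:00.
Latest start in the last window 15:45–17:00 is 17:00 − 20 min = 16:40.

16:40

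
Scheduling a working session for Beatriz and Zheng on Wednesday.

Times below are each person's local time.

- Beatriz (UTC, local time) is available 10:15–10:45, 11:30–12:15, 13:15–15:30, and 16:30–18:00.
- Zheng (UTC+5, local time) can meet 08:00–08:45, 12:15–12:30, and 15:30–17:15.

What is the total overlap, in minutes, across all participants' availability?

60 minutes

Beatriz → UTC: 10:15–10:45, 11:30–12:15, 13:15–15:30, 16:30–18:00.
Zheng → UTC: 03:00–03:45, 07:15–07:30, 10:30–12:15.
Beatriz ∩ Zheng: 10:30–10:45, 11:30–12:15.
Total common minutes: 15 + 45 = 60.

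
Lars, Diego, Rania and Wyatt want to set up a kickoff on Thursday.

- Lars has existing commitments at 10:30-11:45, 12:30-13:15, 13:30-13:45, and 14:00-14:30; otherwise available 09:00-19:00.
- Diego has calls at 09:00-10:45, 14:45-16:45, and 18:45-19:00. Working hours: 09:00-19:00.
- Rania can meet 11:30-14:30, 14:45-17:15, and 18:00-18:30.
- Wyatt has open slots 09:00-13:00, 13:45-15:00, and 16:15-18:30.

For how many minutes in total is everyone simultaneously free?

Lars free within 09:00–19:00: 09:00–10:30, 11:45–12:30, 13:15–13:30, 13:45–14:00, 14:30–19:00.
Diego free within 09:00–19:00: 10:45–14:45, 16:45–18:45.
Lars ∩ Diego: 11:45–12:30, 13:15–13:30, 13:45–14:00, 14:30–14:45, 16:45–18:45.
Lars ∩ Diego ∩ Rania: 11:45–12:30, 13:15–13:30, 13:45–14:00, 16:45–17:15, 18:00–18:30.
Lars ∩ Diego ∩ Rania ∩ Wyatt: 11:45–12:30, 13:45–14:00, 16:45–17:15, 18:00–18:30.
Total common minutes: 45 + 15 + 30 + 30 = 120.

120 minutes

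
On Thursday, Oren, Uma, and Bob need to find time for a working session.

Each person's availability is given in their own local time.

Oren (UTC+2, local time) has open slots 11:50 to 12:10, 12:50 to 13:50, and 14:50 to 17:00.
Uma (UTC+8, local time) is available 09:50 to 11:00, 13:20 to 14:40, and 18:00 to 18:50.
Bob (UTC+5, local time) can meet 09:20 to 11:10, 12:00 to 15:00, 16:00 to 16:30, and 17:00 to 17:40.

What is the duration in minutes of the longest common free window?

Oren → UTC: 09:50–10:10, 10:50–11:50, 12:50–15:00.
Uma → UTC: 01:50–03:00, 05:20–06:40, 10:00–10:50.
Bob → UTC: 04:20–06:10, 07:00–10:00, 11:00–11:30, 12:00–12:40.
Oren ∩ Uma: 10:00–10:10.
Oren ∩ Uma ∩ Bob: (none).
No common window.

0 minutes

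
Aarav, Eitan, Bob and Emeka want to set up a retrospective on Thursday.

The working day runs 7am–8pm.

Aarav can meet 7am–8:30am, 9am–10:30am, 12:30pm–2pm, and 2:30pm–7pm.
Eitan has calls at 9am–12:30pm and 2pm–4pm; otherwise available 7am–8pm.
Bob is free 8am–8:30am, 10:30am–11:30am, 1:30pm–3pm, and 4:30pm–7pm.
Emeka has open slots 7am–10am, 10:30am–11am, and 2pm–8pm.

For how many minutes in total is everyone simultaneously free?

Eitan free within 07:00–20:00: 07:00–09:00, 12:30–14:00, 16:00–20:00.
Aarav ∩ Eitan: 07:00–08:30, 12:30–14:00, 16:00–19:00.
Aarav ∩ Eitan ∩ Bob: 08:00–08:30, 13:30–14:00, 16:30–19:00.
Aarav ∩ Eitan ∩ Bob ∩ Emeka: 08:00–08:30, 16:30–19:00.
Total common minutes: 30 + 150 = 180.

180 minutes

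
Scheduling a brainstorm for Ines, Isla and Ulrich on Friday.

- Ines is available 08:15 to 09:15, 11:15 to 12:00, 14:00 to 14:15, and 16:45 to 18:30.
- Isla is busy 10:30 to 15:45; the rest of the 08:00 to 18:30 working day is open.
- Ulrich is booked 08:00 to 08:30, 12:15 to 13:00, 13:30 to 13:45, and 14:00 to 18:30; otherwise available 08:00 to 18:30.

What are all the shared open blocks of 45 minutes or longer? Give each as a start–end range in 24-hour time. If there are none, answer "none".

Isla free within 08:00–18:30: 08:00–10:30, 15:45–18:30.
Ulrich free within 08:00–18:30: 08:30–12:15, 13:00–13:30, 13:45–14:00.
Ines ∩ Isla: 08:15–09:15, 16:45–18:30.
Ines ∩ Isla ∩ Ulrich: 08:30–09:15.
Windows ≥ 45 min: 08:30–09:15.

08:30–09:15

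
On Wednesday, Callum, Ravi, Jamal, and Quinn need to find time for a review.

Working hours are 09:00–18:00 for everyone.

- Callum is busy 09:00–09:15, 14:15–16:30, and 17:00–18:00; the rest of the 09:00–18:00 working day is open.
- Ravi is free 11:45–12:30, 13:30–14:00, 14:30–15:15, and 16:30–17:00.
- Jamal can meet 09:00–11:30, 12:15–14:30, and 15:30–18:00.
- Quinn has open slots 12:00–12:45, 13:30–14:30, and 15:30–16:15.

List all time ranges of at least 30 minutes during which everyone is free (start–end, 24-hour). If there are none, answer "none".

Callum free within 09:00–18:00: 09:15–14:15, 16:30–17:00.
Callum ∩ Ravi: 11:45–12:30, 13:30–14:00, 16:30–17:00.
Callum ∩ Ravi ∩ Jamal: 12:15–12:30, 13:30–14:00, 16:30–17:00.
Callum ∩ Ravi ∩ Jamal ∩ Quinn: 12:15–12:30, 13:30–14:00.
Windows ≥ 30 min: 13:30–14:00.

13:30–14:00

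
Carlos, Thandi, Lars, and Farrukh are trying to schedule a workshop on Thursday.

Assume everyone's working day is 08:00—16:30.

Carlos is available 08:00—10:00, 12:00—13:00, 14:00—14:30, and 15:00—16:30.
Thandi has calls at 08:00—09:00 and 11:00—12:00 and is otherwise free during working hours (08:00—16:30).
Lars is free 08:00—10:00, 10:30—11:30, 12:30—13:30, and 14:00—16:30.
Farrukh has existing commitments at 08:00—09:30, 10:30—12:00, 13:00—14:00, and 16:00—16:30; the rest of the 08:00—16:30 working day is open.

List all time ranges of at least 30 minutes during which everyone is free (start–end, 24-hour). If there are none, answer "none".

Thandi free within 08:00–16:30: 09:00–11:00, 12:00–16:30.
Farrukh free within 08:00–16:30: 09:30–10:30, 12:00–13:00, 14:00–16:00.
Carlos ∩ Thandi: 09:00–10:00, 12:00–13:00, 14:00–14:30, 15:00–16:30.
Carlos ∩ Thandi ∩ Lars: 09:00–10:00, 12:30–13:00, 14:00–14:30, 15:00–16:30.
Carlos ∩ Thandi ∩ Lars ∩ Farrukh: 09:30–10:00, 12:30–13:00, 14:00–14:30, 15:00–16:00.
Windows ≥ 30 min: 09:30–10:00, 12:30–13:00, 14:00–14:30, 15:00–16:00.

09:30–10:00, 12:30–13:00, 14:00–14:30, 15:00–16:00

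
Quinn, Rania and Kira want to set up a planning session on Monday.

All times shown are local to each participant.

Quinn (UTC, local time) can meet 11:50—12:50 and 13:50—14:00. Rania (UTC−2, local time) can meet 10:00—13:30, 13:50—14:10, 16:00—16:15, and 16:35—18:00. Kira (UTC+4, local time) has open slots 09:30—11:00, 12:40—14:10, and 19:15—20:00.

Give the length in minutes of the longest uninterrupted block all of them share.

0 minutes

Quinn → UTC: 11:50–12:50, 13:50–14:00.
Rania → UTC: 12:00–15:30, 15:50–16:10, 18:00–18:15, 18:35–20:00.
Kira → UTC: 05:30–07:00, 08:40–10:10, 15:15–16:00.
Quinn ∩ Rania: 12:00–12:50, 13:50–14:00.
Quinn ∩ Rania ∩ Kira: (none).
No common window.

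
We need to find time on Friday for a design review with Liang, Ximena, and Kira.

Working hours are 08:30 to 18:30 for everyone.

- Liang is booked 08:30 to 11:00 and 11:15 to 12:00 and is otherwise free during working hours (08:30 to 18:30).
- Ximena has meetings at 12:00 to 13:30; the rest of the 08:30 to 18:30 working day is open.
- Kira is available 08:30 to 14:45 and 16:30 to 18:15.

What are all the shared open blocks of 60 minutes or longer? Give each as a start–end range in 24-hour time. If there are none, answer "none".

Liang free within 08:30–18:30: 11:00–11:15, 12:00–18:30.
Ximena free within 08:30–18:30: 08:30–12:00, 13:30–18:30.
Liang ∩ Ximena: 11:00–11:15, 13:30–18:30.
Liang ∩ Ximena ∩ Kira: 11:00–11:15, 13:30–14:45, 16:30–18:15.
Windows ≥ 60 min: 13:30–14:45, 16:30–18:15.

13:30–14:45, 16:30–18:15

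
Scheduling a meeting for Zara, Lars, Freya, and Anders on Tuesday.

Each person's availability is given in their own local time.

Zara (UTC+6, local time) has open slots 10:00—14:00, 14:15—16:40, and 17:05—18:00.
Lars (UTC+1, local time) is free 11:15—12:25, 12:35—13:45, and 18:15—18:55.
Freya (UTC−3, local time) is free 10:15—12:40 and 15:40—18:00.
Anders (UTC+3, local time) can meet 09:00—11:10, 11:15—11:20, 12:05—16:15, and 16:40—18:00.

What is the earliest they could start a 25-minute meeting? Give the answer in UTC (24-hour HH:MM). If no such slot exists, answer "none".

none

Zara → UTC: 04:00–08:00, 08:15–10:40, 11:05–12:00.
Lars → UTC: 10:15–11:25, 11:35–12:45, 17:15–17:55.
Freya → UTC: 13:15–15:40, 18:40–21:00.
Anders → UTC: 06:00–08:10, 08:15–08:20, 09:05–13:15, 13:40–15:00.
Zara ∩ Lars: 10:15–10:40, 11:05–11:25, 11:35–12:00.
Zara ∩ Lars ∩ Freya: (none).
Zara ∩ Lars ∩ Freya ∩ Anders: (none).
Windows ≥ 25 min: (none).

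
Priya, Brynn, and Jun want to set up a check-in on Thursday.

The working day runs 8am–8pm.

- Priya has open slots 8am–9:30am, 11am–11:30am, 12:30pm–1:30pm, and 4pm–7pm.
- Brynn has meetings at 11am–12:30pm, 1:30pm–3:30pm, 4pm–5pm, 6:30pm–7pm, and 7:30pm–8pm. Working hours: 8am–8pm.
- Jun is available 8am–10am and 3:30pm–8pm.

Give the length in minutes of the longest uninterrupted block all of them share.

Brynn free within 08:00–20:00: 08:00–11:00, 12:30–13:30, 15:30–16:00, 17:00–18:30, 19:00–19:30.
Priya ∩ Brynn: 08:00–09:30, 12:30–13:30, 17:00–18:30.
Priya ∩ Brynn ∩ Jun: 08:00–09:30, 17:00–18:30.
Common window lengths: 90, 90 min; longest is 90.

90 minutes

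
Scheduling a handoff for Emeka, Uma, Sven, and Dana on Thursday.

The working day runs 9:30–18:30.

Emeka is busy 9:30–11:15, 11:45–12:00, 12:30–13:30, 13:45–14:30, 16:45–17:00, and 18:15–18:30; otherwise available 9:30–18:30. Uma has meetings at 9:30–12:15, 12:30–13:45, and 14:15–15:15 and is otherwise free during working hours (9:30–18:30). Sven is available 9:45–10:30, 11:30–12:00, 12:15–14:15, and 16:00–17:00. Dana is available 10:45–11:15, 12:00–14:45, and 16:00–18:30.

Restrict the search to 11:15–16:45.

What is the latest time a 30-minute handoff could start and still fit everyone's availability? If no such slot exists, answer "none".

16:15

Emeka free within 09:30–18:30: 11:15–11:45, 12:00–12:30, 13:30–13:45, 14:30–16:45, 17:00–18:15.
Uma free within 09:30–18:30: 12:15–12:30, 13:45–14:15, 15:15–18:30.
Emeka ∩ Uma: 12:15–12:30, 15:15–16:45, 17:00–18:15.
Emeka ∩ Uma ∩ Sven: 12:15–12:30, 16:00–16:45.
Emeka ∩ Uma ∩ Sven ∩ Dana: 12:15–12:30, 16:00–16:45.
Restricted to 11:15–16:45: 12:15–12:30, 16:00–16:45.
Windows ≥ 30 min: 16:00–16:45.
Latest start in the last window 16:00–16:45 is 16:45 − 30 min = 16:15.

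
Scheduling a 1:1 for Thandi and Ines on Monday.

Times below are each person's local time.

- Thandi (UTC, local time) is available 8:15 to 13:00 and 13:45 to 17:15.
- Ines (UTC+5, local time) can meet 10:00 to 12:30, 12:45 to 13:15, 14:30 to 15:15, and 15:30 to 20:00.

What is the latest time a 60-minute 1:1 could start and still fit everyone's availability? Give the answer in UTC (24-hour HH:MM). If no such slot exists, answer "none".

Thandi → UTC: 08:15–13:00, 13:45–17:15.
Ines → UTC: 05:00–07:30, 07:45–08:15, 09:30–10:15, 10:30–15:00.
Thandi ∩ Ines: 09:30–10:15, 10:30–13:00, 13:45–15:00.
Windows ≥ 60 min: 10:30–13:00, 13:45–15:00.
Latest start in the last window 13:45–15:00 is 15:00 − 60 min = 14:00.

14:00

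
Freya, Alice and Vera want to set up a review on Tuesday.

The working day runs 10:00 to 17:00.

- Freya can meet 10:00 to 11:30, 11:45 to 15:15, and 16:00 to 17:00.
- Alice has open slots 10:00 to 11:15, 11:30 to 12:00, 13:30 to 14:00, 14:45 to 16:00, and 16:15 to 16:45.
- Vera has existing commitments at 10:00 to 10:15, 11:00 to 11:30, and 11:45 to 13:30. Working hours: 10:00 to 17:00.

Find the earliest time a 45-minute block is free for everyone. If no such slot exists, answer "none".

10:15

Vera free within 10:00–17:00: 10:15–11:00, 11:30–11:45, 13:30–17:00.
Freya ∩ Alice: 10:00–11:15, 11:45–12:00, 13:30–14:00, 14:45–15:15, 16:15–16:45.
Freya ∩ Alice ∩ Vera: 10:15–11:00, 13:30–14:00, 14:45–15:15, 16:15–16:45.
Windows ≥ 45 min: 10:15–11:00.
Earliest such window starts at 10:15.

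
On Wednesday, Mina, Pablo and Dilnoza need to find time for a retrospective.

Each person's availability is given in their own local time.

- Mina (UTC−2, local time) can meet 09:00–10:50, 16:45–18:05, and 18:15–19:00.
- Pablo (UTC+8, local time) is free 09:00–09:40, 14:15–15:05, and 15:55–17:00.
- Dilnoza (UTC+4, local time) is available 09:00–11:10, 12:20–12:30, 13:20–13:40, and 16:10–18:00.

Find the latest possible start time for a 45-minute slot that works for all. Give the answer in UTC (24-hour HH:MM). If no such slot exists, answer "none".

none

Mina → UTC: 11:00–12:50, 18:45–20:05, 20:15–21:00.
Pablo → UTC: 01:00–01:40, 06:15–07:05, 07:55–09:00.
Dilnoza → UTC: 05:00–07:10, 08:20–08:30, 09:20–09:40, 12:10–14:00.
Mina ∩ Pablo: (none).
Mina ∩ Pablo ∩ Dilnoza: (none).
Windows ≥ 45 min: (none).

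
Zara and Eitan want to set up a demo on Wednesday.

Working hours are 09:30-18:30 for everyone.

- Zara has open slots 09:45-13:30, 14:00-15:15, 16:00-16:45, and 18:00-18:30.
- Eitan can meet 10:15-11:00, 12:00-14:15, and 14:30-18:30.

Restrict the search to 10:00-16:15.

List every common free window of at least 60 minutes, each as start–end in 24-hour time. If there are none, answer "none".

Zara ∩ Eitan: 10:15–11:00, 12:00–13:30, 14:00–14:15, 14:30–15:15, 16:00–16:45, 18:00–18:30.
Restricted to 10:00–16:15: 10:15–11:00, 12:00–13:30, 14:00–14:15, 14:30–15:15, 16:00–16:15.
Windows ≥ 60 min: 12:00–13:30.

12:00–13:30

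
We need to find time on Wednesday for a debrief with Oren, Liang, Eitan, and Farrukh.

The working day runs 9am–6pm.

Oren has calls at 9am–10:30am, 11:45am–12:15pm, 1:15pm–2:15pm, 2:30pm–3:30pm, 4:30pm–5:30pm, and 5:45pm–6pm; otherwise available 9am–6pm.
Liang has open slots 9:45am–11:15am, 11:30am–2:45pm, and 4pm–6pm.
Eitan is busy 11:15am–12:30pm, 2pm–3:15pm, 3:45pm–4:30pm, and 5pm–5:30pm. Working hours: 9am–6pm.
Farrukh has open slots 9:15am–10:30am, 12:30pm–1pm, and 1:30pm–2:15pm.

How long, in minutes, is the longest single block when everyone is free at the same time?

30 minutes

Oren free within 09:00–18:00: 10:30–11:45, 12:15–13:15, 14:15–14:30, 15:30–16:30, 17:30–17:45.
Eitan free within 09:00–18:00: 09:00–11:15, 12:30–14:00, 15:15–15:45, 16:30–17:00, 17:30–18:00.
Oren ∩ Liang: 10:30–11:15, 11:30–11:45, 12:15–13:15, 14:15–14:30, 16:00–16:30, 17:30–17:45.
Oren ∩ Liang ∩ Eitan: 10:30–11:15, 12:30–13:15, 17:30–17:45.
Oren ∩ Liang ∩ Eitan ∩ Farrukh: 12:30–13:00.
Single common window of 30 minutes.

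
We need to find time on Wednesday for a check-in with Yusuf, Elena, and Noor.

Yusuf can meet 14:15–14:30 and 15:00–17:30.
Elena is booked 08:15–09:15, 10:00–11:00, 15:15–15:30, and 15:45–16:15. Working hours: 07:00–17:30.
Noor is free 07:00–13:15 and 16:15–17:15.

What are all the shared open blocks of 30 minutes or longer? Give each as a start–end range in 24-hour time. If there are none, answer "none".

Elena free within 07:00–17:30: 07:00–08:15, 09:15–10:00, 11:00–15:15, 15:30–15:45, 16:15–17:30.
Yusuf ∩ Elena: 14:15–14:30, 15:00–15:15, 15:30–15:45, 16:15–17:30.
Yusuf ∩ Elena ∩ Noor: 16:15–17:15.
Windows ≥ 30 min: 16:15–17:15.

16:15–17:15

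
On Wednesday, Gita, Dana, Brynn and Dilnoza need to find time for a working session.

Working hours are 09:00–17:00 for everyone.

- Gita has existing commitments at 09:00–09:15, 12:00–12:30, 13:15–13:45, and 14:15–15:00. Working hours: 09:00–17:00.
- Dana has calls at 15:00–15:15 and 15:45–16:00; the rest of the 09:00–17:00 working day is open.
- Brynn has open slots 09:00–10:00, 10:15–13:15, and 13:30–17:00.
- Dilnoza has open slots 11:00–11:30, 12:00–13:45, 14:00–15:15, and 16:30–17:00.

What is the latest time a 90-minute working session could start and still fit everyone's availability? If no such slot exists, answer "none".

Gita free within 09:00–17:00: 09:15–12:00, 12:30–13:15, 13:45–14:15, 15:00–17:00.
Dana free within 09:00–17:00: 09:00–15:00, 15:15–15:45, 16:00–17:00.
Gita ∩ Dana: 09:15–12:00, 12:30–13:15, 13:45–14:15, 15:15–15:45, 16:00–17:00.
Gita ∩ Dana ∩ Brynn: 09:15–10:00, 10:15–12:00, 12:30–13:15, 13:45–14:15, 15:15–15:45, 16:00–17:00.
Gita ∩ Dana ∩ Brynn ∩ Dilnoza: 11:00–11:30, 12:30–13:15, 14:00–14:15, 16:30–17:00.
Windows ≥ 90 min: (none).

none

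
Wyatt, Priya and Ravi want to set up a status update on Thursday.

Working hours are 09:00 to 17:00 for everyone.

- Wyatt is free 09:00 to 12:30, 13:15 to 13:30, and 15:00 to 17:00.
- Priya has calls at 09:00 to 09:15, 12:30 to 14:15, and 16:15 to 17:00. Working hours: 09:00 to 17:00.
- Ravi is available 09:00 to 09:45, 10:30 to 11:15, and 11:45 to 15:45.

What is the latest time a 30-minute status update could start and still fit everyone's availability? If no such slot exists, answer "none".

15:15

Priya free within 09:00–17:00: 09:15–12:30, 14:15–16:15.
Wyatt ∩ Priya: 09:15–12:30, 15:00–16:15.
Wyatt ∩ Priya ∩ Ravi: 09:15–09:45, 10:30–11:15, 11:45–12:30, 15:00–15:45.
Windows ≥ 30 min: 09:15–09:45, 10:30–11:15, 11:45–12:30, 15:00–15:45.
Latest start in the last window 15:00–15:45 is 15:45 − 30 min = 15:15.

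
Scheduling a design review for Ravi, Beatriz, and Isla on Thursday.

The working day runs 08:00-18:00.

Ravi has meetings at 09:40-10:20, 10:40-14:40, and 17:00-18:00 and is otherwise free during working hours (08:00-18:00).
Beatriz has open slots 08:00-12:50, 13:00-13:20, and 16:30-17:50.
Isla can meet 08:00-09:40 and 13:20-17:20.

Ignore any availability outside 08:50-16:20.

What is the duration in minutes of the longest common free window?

Ravi free within 08:00–18:00: 08:00–09:40, 10:20–10:40, 14:40–17:00.
Ravi ∩ Beatriz: 08:00–09:40, 10:20–10:40, 16:30–17:00.
Ravi ∩ Beatriz ∩ Isla: 08:00–09:40, 16:30–17:00.
Restricted to 08:50–16:20: 08:50–09:40.
Single common window of 50 minutes.

50 minutes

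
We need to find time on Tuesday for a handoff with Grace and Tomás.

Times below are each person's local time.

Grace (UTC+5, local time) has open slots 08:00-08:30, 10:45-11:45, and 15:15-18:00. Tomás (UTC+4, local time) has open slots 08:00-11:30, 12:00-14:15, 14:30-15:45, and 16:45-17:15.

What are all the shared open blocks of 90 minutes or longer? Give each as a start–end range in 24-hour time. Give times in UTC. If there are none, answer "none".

Grace → UTC: 03:00–03:30, 05:45–06:45, 10:15–13:00.
Tomás → UTC: 04:00–07:30, 08:00–10:15, 10:30–11:45, 12:45–13:15.
Grace ∩ Tomás: 05:45–06:45, 10:30–11:45, 12:45–13:00.
Windows ≥ 90 min: (none).

none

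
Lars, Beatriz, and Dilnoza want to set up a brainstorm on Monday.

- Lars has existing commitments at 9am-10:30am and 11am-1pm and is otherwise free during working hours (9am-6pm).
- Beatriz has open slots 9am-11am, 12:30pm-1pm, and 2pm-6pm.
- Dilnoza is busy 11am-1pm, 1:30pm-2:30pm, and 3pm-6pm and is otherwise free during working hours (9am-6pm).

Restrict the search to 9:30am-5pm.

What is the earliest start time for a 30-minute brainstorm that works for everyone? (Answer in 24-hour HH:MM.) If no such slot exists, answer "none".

10:30

Lars free within 09:00–18:00: 10:30–11:00, 13:00–18:00.
Dilnoza free within 09:00–18:00: 09:00–11:00, 13:00–13:30, 14:30–15:00.
Lars ∩ Beatriz: 10:30–11:00, 14:00–18:00.
Lars ∩ Beatriz ∩ Dilnoza: 10:30–11:00, 14:30–15:00.
Restricted to 09:30–17:00: 10:30–11:00, 14:30–15:00.
Windows ≥ 30 min: 10:30–11:00, 14:30–15:00.
Earliest such window starts at 10:30.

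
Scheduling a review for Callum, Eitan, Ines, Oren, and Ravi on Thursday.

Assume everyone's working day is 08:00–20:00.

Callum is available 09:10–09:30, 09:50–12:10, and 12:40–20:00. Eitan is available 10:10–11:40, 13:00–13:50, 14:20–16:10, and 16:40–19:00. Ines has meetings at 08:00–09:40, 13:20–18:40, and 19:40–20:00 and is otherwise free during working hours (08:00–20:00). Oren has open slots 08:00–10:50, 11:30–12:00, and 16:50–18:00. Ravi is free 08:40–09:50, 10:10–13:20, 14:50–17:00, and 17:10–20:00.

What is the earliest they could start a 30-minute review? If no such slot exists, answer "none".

10:10

Ines free within 08:00–20:00: 09:40–13:20, 18:40–19:40.
Callum ∩ Eitan: 10:10–11:40, 13:00–13:50, 14:20–16:10, 16:40–19:00.
Callum ∩ Eitan ∩ Ines: 10:10–11:40, 13:00–13:20, 18:40–19:00.
Callum ∩ Eitan ∩ Ines ∩ Oren: 10:10–10:50, 11:30–11:40.
Callum ∩ Eitan ∩ Ines ∩ Oren ∩ Ravi: 10:10–10:50, 11:30–11:40.
Windows ≥ 30 min: 10:10–10:50.
Earliest such window starts at 10:10.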